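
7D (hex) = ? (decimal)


7D (base 16) = 125 (decimal)
125 (decimal) = 125 (base 10)


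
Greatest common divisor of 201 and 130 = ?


201 = 1 * 130 + 71
130 = 1 * 71 + 59
71 = 1 * 59 + 12
59 = 4 * 12 + 11
12 = 1 * 11 + 1
11 = 11 * 1 + 0
GCD = 1


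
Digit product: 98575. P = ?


9 × 8 × 5 × 7 × 5 = 12600


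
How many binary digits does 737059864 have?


737059864 in base 2 = 101011111011101010010000011000
Number of digits = 30

30 digits (base 2)


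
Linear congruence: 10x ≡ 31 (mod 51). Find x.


GCD(10, 51) = 1, unique solution
a^(-1) mod 51 = 46
x = 46 * 31 mod 51 = 49

x ≡ 49 (mod 51)


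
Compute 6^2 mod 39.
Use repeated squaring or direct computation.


6^1 mod 39 = 6
6^2 mod 39 = 36


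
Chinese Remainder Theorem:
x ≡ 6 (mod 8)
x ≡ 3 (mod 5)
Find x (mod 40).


M = 8*5 = 40
M1 = M/8 = 5, M2 = M/5 = 8
M1^(-1) mod 8 = 5, M2^(-1) mod 5 = 2
x = 6*5*5 + 3*8*2 = 198
198 mod 40 = 38
Check: 38 mod 8 = 6 ✓, 38 mod 5 = 3 ✓

x ≡ 38 (mod 40)


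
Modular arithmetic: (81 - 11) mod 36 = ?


81 - 11 = 70
70 mod 36 = 34


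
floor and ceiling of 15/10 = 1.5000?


15/10 = 1.5000
floor = 1
ceil = 2

floor = 1, ceil = 2


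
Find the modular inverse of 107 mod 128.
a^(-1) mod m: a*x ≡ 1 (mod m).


Use the extended Euclidean algorithm on (128, 107); each row r = 128*s + 107*t:
r=128, s=1, t=0
r=107, s=0, t=1
q=1: r=21, s=1, t=-1   [128*(1) + 107*(-1) = 21]
q=5: r=2, s=-5, t=6   [128*(-5) + 107*(6) = 2]
q=10: r=1, s=51, t=-61   [128*(51) + 107*(-61) = 1]
q=2: r=0, s=-107, t=128   [128*(-107) + 107*(128) = 0]
GCD = 1 with t = -61, so 107*(-61) ≡ 1 (mod 128)
Inverse = -61 mod 128 = 67
Check: 107 * 67 = 7169 ≡ 1 (mod 128)

107^(-1) ≡ 67 (mod 128)


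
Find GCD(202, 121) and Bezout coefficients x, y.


Tabular extended Euclidean (each row: r = 202*s + 121*t):
r=202, s=1, t=0
r=121, s=0, t=1
q=1: r=81, s=1, t=-1   [202*(1) + 121*(-1) = 81]
q=1: r=40, s=-1, t=2   [202*(-1) + 121*(2) = 40]
q=2: r=1, s=3, t=-5   [202*(3) + 121*(-5) = 1]
q=40: r=0, s=-121, t=202   [202*(-121) + 121*(202) = 0]
GCD = 1; from the row with r=1: x=3, y=-5
Check: 202*(3) + 121*(-5) = 606 - 605 = 1

GCD = 1, x = 3, y = -5


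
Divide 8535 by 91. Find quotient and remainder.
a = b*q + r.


8535 = 91 * 93 + 72
Check: 8463 + 72 = 8535

q = 93, r = 72


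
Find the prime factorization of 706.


706 / 2 = 353
353 / 353 = 1
706 = 2 × 353


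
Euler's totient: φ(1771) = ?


1771 = 7 × 11 × 23
Prime factors: 7, 11, 23
φ(1771) = 1771 × (1-1/7) × (1-1/11) × (1-1/23)
= 1771 × 6/7 × 10/11 × 22/23 = 1320

φ(1771) = 1320


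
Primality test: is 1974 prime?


1974 / 2 = 987 (exact division)
1974 is NOT prime.

No, 1974 is not prime


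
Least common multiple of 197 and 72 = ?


GCD(197, 72) = 1
LCM = 197*72/1 = 14184/1 = 14184

LCM = 14184


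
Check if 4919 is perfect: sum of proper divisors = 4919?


Proper divisors of 4919: 1
Sum = 1 = 1

No, 4919 is not perfect (1 ≠ 4919)


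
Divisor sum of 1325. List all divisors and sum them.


Divisors of 1325: 1, 5, 25, 53, 265, 1325
Sum = 1 + 5 + 25 + 53 + 265 + 1325 = 1674

σ(1325) = 1674


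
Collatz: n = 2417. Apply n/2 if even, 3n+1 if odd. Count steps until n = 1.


2417 → 7252 → 3626 → 1813 → 5440 → 2720 → 1360 → 680 → 340 → 170 → 85 → 256 → 128 → 64 → 32 → 16 → 8 → 4 → 2 → 1
Total steps = 19

19 steps


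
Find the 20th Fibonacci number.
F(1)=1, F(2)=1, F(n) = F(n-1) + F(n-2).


Sequence: 1, 1, 2, 3, 5, 8, 13, 21, 34, 55, 89, 144, 233, 377, 610, 987, 1597, 2584, 4181, 6765
F(20) = 6765


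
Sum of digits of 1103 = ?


1 + 1 + 0 + 3 = 5


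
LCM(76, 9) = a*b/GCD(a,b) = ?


GCD(76, 9) = 1
LCM = 76*9/1 = 684/1 = 684

LCM = 684


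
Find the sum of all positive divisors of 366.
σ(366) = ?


Divisors of 366: 1, 2, 3, 6, 61, 122, 183, 366
Sum = 1 + 2 + 3 + 6 + 61 + 122 + 183 + 366 = 744

σ(366) = 744


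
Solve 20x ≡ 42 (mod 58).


GCD(20, 58) = 2 divides 42
Divide: 10x ≡ 21 (mod 29)
x ≡ 5 (mod 29)


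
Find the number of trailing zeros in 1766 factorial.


floor(1766/5) = 353
floor(1766/25) = 70
floor(1766/125) = 14
floor(1766/625) = 2
Total = 439

439 trailing zeros


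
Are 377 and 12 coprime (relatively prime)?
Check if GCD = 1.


Euclidean algorithm:
377 = 31 * 12 + 5
12 = 2 * 5 + 2
5 = 2 * 2 + 1
2 = 2 * 1 + 0
GCD(377, 12) = 1

Yes, coprime (GCD = 1)


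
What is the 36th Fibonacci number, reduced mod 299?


F(k) mod 299 for k=1..36:
1, 1, 2, 3, 5, 8, 13, 21, 34, 55, 89, 144, 233, 78, 12, 90, 102, 192, 294, 187, 182, 70, 252, 23, 275, 298, 274, 273, 248, 222, 171, 94, 265, 60, 26, 86
F(36) mod 299 = 86


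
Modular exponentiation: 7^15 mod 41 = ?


7^1 mod 41 = 7
7^2 mod 41 = 8
7^3 mod 41 = 15
7^4 mod 41 = 23
7^5 mod 41 = 38
7^6 mod 41 = 20
7^7 mod 41 = 17
7^8 mod 41 = 37
7^9 mod 41 = 13
7^10 mod 41 = 9
7^11 mod 41 = 22
7^12 mod 41 = 31
7^13 mod 41 = 12
7^14 mod 41 = 2
7^15 mod 41 = 14


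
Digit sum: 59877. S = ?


5 + 9 + 8 + 7 + 7 = 36


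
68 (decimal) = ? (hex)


68 (base 10) = 68 (decimal)
68 (decimal) = 44 (base 16)


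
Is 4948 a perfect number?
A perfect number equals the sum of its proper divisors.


Proper divisors of 4948: 1, 2, 4, 1237, 2474
Sum = 1 + 2 + 4 + 1237 + 2474 = 3718

No, 4948 is not perfect (3718 ≠ 4948)


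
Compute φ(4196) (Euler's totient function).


4196 = 2^2 × 1049
Prime factors: 2, 1049
φ(4196) = 4196 × (1-1/2) × (1-1/1049)
= 4196 × 1/2 × 1048/1049 = 2096

φ(4196) = 2096


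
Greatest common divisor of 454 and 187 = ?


454 = 2 * 187 + 80
187 = 2 * 80 + 27
80 = 2 * 27 + 26
27 = 1 * 26 + 1
26 = 26 * 1 + 0
GCD = 1


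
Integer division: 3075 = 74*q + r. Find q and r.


3075 = 74 * 41 + 41
Check: 3034 + 41 = 3075

q = 41, r = 41


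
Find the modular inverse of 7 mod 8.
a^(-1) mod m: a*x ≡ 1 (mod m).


Use the extended Euclidean algorithm on (8, 7); each row r = 8*s + 7*t:
r=8, s=1, t=0
r=7, s=0, t=1
q=1: r=1, s=1, t=-1   [8*(1) + 7*(-1) = 1]
q=7: r=0, s=-7, t=8   [8*(-7) + 7*(8) = 0]
GCD = 1 with t = -1, so 7*(-1) ≡ 1 (mod 8)
Inverse = -1 mod 8 = 7
Check: 7 * 7 = 49 ≡ 1 (mod 8)

7^(-1) ≡ 7 (mod 8)


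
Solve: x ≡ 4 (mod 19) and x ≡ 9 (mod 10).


M = 19*10 = 190
M1 = M/19 = 10, M2 = M/10 = 19
M1^(-1) mod 19 = 2, M2^(-1) mod 10 = 9
x = 4*10*2 + 9*19*9 = 1619
1619 mod 190 = 99
Check: 99 mod 19 = 4 ✓, 99 mod 10 = 9 ✓

x ≡ 99 (mod 190)


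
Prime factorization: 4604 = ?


4604 / 2 = 2302
2302 / 2 = 1151
1151 / 1151 = 1
4604 = 2^2 × 1151


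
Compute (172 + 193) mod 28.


172 + 193 = 365
365 mod 28 = 1


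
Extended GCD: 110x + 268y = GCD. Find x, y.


Tabular extended Euclidean (each row: r = 110*s + 268*t):
r=110, s=1, t=0
r=268, s=0, t=1
q=0: r=110, s=1, t=0   [110*(1) + 268*(0) = 110]
q=2: r=48, s=-2, t=1   [110*(-2) + 268*(1) = 48]
q=2: r=14, s=5, t=-2   [110*(5) + 268*(-2) = 14]
q=3: r=6, s=-17, t=7   [110*(-17) + 268*(7) = 6]
q=2: r=2, s=39, t=-16   [110*(39) + 268*(-16) = 2]
q=3: r=0, s=-134, t=55   [110*(-134) + 268*(55) = 0]
GCD = 2; from the row with r=2: x=39, y=-16
Check: 110*(39) + 268*(-16) = 4290 - 4288 = 2

GCD = 2, x = 39, y = -16


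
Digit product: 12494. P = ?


1 × 2 × 4 × 9 × 4 = 288


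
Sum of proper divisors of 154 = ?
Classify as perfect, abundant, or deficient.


Proper divisors: 1, 2, 7, 11, 14, 22, 77
Sum = 1 + 2 + 7 + 11 + 14 + 22 + 77 = 134
134 < 154 → deficient

s(154) = 134 (deficient)


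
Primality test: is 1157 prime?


1157 / 13 = 89 (exact division)
1157 is NOT prime.

No, 1157 is not prime


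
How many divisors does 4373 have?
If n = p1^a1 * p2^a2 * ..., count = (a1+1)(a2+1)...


4373 = 4373^1
d(4373) = (1+1) = 2

2 divisors


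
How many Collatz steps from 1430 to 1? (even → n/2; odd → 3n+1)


1430 → 715 → 2146 → 1073 → 3220 → 1610 → 805 → 2416 → 1208 → 604 → 302 → 151 → 454 → 227 → 682 → 341 → 1024 → 512 → 256 → 128 → 64 → 32 → 16 → 8 → 4 → 2 → 1
Total steps = 26

26 steps


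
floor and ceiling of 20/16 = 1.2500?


20/16 = 1.2500
floor = 1
ceil = 2

floor = 1, ceil = 2


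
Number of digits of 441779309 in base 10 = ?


441779309 has 9 digits in base 10
floor(log10(441779309)) + 1 = floor(8.6452) + 1 = 9

9 digits (base 10)


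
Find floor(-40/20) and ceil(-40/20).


-40/20 = -2.0000
floor = -2
ceil = -2

floor = -2, ceil = -2


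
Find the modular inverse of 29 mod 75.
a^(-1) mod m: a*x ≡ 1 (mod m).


Use the extended Euclidean algorithm on (75, 29); each row r = 75*s + 29*t:
r=75, s=1, t=0
r=29, s=0, t=1
q=2: r=17, s=1, t=-2   [75*(1) + 29*(-2) = 17]
q=1: r=12, s=-1, t=3   [75*(-1) + 29*(3) = 12]
q=1: r=5, s=2, t=-5   [75*(2) + 29*(-5) = 5]
q=2: r=2, s=-5, t=13   [75*(-5) + 29*(13) = 2]
q=2: r=1, s=12, t=-31   [75*(12) + 29*(-31) = 1]
q=2: r=0, s=-29, t=75   [75*(-29) + 29*(75) = 0]
GCD = 1 with t = -31, so 29*(-31) ≡ 1 (mod 75)
Inverse = -31 mod 75 = 44
Check: 29 * 44 = 1276 ≡ 1 (mod 75)

29^(-1) ≡ 44 (mod 75)


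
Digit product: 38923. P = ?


3 × 8 × 9 × 2 × 3 = 1296


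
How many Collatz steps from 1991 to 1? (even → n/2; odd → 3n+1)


1991 → 5974 → 2987 → 8962 → 4481 → 13444 → 6722 → 3361 → 10084 → 5042 → 2521 → 7564 → 3782 → 1891 → 5674 → 2837 → 8512 → 4256 → 2128 → 1064 → 532 → 266 → 133 → 400 → 200 → 100 → 50 → 25 → 76 → 38 → 19 → 58 → 29 → 88 → 44 → 22 → 11 → 34 → 17 → 52 → 26 → 13 → 40 → 20 → 10 → 5 → 16 → 8 → 4 → 2 → 1
Total steps = 50

50 steps


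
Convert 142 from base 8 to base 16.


142 (base 8) = 98 (decimal)
98 (decimal) = 62 (base 16)


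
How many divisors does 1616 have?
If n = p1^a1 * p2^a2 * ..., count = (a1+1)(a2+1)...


1616 = 2^4 × 101^1
d(1616) = (4+1) × (1+1) = 10

10 divisors


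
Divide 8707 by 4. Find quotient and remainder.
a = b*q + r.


8707 = 4 * 2176 + 3
Check: 8704 + 3 = 8707

q = 2176, r = 3


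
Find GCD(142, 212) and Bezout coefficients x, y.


Tabular extended Euclidean (each row: r = 142*s + 212*t):
r=142, s=1, t=0
r=212, s=0, t=1
q=0: r=142, s=1, t=0   [142*(1) + 212*(0) = 142]
q=1: r=70, s=-1, t=1   [142*(-1) + 212*(1) = 70]
q=2: r=2, s=3, t=-2   [142*(3) + 212*(-2) = 2]
q=35: r=0, s=-106, t=71   [142*(-106) + 212*(71) = 0]
GCD = 2; from the row with r=2: x=3, y=-2
Check: 142*(3) + 212*(-2) = 426 - 424 = 2

GCD = 2, x = 3, y = -2


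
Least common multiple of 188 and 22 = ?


GCD(188, 22) = 2
LCM = 188*22/2 = 4136/2 = 2068

LCM = 2068


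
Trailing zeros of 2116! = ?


floor(2116/5) = 423
floor(2116/25) = 84
floor(2116/125) = 16
floor(2116/625) = 3
Total = 526

526 trailing zeros


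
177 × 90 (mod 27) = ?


177 × 90 = 15930
15930 mod 27 = 0


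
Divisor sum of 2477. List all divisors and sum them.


Divisors of 2477: 1, 2477
Sum = 1 + 2477 = 2478

σ(2477) = 2478


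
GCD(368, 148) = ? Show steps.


368 = 2 * 148 + 72
148 = 2 * 72 + 4
72 = 18 * 4 + 0
GCD = 4


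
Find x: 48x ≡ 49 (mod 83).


GCD(48, 83) = 1, unique solution
a^(-1) mod 83 = 64
x = 64 * 49 mod 83 = 65

x ≡ 65 (mod 83)


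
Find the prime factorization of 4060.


4060 / 2 = 2030
2030 / 2 = 1015
1015 / 5 = 203
203 / 7 = 29
29 / 29 = 1
4060 = 2^2 × 5 × 7 × 29


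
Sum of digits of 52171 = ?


5 + 2 + 1 + 7 + 1 = 16


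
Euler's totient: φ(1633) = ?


1633 = 23 × 71
Prime factors: 23, 71
φ(1633) = 1633 × (1-1/23) × (1-1/71)
= 1633 × 22/23 × 70/71 = 1540

φ(1633) = 1540


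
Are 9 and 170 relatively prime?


Euclidean algorithm:
170 = 18 * 9 + 8
9 = 1 * 8 + 1
8 = 8 * 1 + 0
GCD(9, 170) = 1

Yes, coprime (GCD = 1)


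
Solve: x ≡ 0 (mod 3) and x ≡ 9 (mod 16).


M = 3*16 = 48
M1 = M/3 = 16, M2 = M/16 = 3
M1^(-1) mod 3 = 1, M2^(-1) mod 16 = 11
x = 0*16*1 + 9*3*11 = 297
297 mod 48 = 9
Check: 9 mod 3 = 0 ✓, 9 mod 16 = 9 ✓

x ≡ 9 (mod 48)


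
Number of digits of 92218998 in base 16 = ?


92218998 in base 16 = 57F2676
Number of digits = 7

7 digits (base 16)


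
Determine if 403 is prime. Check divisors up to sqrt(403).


403 / 13 = 31 (exact division)
403 is NOT prime.

No, 403 is not prime


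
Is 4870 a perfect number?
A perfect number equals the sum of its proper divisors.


Proper divisors of 4870: 1, 2, 5, 10, 487, 974, 2435
Sum = 1 + 2 + 5 + 10 + 487 + 974 + 2435 = 3914

No, 4870 is not perfect (3914 ≠ 4870)


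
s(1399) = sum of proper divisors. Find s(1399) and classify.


Proper divisors: 1
Sum = 1 = 1
1 < 1399 → deficient

s(1399) = 1 (deficient)


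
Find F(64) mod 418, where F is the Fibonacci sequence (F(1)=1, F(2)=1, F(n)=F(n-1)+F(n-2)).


F(k) mod 418 for k=1..64:
1, 1, 2, 3, 5, 8, 13, 21, 34, 55, 89, 144, 233, 377, 192, 151, 343, 76, 1, 77, 78, 155, 233, 388, 203, 173, 376, 131, 89, 220, 309, 111, 2, 113, 115, 228, 343, 153, 78, 231, 309, 122, 13, 135, 148, 283, 13, 296, 309, 187, 78, 265, 343, 190, 115, 305, 2, 307, 309, 198, 89, 287, 376, 245
F(64) mod 418 = 245


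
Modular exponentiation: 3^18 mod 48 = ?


3^1 mod 48 = 3
3^2 mod 48 = 9
3^3 mod 48 = 27
3^4 mod 48 = 33
3^5 mod 48 = 3
3^6 mod 48 = 9
3^7 mod 48 = 27
3^8 mod 48 = 33
3^9 mod 48 = 3
3^10 mod 48 = 9
3^11 mod 48 = 27
3^12 mod 48 = 33
3^13 mod 48 = 3
3^14 mod 48 = 9
3^15 mod 48 = 27
3^16 mod 48 = 33
3^17 mod 48 = 3
3^18 mod 48 = 9


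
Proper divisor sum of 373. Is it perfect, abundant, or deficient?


Proper divisors: 1
Sum = 1 = 1
1 < 373 → deficient

s(373) = 1 (deficient)


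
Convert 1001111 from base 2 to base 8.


1001111 (base 2) = 79 (decimal)
79 (decimal) = 117 (base 8)


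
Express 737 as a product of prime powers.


737 / 11 = 67
67 / 67 = 1
737 = 11 × 67


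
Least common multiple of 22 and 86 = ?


GCD(22, 86) = 2
LCM = 22*86/2 = 1892/2 = 946

LCM = 946


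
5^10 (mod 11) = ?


5^1 mod 11 = 5
5^2 mod 11 = 3
5^3 mod 11 = 4
5^4 mod 11 = 9
5^5 mod 11 = 1
5^6 mod 11 = 5
5^7 mod 11 = 3
5^8 mod 11 = 4
5^9 mod 11 = 9
5^10 mod 11 = 1


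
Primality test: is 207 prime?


207 / 3 = 69 (exact division)
207 is NOT prime.

No, 207 is not prime


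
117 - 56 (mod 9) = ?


117 - 56 = 61
61 mod 9 = 7


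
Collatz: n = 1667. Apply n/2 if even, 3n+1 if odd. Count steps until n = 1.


1667 → 5002 → 2501 → 7504 → 3752 → 1876 → 938 → 469 → 1408 → 704 → 352 → 176 → 88 → 44 → 22 → 11 → 34 → 17 → 52 → 26 → 13 → 40 → 20 → 10 → 5 → 16 → 8 → 4 → 2 → 1
Total steps = 29

29 steps


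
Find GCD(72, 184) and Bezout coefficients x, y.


Tabular extended Euclidean (each row: r = 72*s + 184*t):
r=72, s=1, t=0
r=184, s=0, t=1
q=0: r=72, s=1, t=0   [72*(1) + 184*(0) = 72]
q=2: r=40, s=-2, t=1   [72*(-2) + 184*(1) = 40]
q=1: r=32, s=3, t=-1   [72*(3) + 184*(-1) = 32]
q=1: r=8, s=-5, t=2   [72*(-5) + 184*(2) = 8]
q=4: r=0, s=23, t=-9   [72*(23) + 184*(-9) = 0]
GCD = 8; from the row with r=8: x=-5, y=2
Check: 72*(-5) + 184*(2) = -360 + 368 = 8

GCD = 8, x = -5, y = 2


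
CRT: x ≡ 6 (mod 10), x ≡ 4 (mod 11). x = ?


M = 10*11 = 110
M1 = M/10 = 11, M2 = M/11 = 10
M1^(-1) mod 10 = 1, M2^(-1) mod 11 = 10
x = 6*11*1 + 4*10*10 = 466
466 mod 110 = 26
Check: 26 mod 10 = 6 ✓, 26 mod 11 = 4 ✓

x ≡ 26 (mod 110)


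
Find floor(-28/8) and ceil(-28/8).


-28/8 = -3.5000
floor = -4
ceil = -3

floor = -4, ceil = -3


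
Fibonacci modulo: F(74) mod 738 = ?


F(k) mod 738 for k=1..74:
1, 1, 2, 3, 5, 8, 13, 21, 34, 55, 89, 144, 233, 377, 610, 249, 121, 370, 491, 123, 614, 737, 613, 612, 487, 361, 110, 471, 581, 314, 157, 471, 628, 361, 251, 612, 125, 737, 124, 123, 247, 370, 617, 249, 128, 377, 505, 144, 649, 55, 704, 21, 725, 8, 733, 3, 736, 1, 737, 0, 737, 737, 736, 735, 733, 730, 725, 717, 704, 683, 649, 594, 505, 361
F(74) mod 738 = 361


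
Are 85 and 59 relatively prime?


Euclidean algorithm:
85 = 1 * 59 + 26
59 = 2 * 26 + 7
26 = 3 * 7 + 5
7 = 1 * 5 + 2
5 = 2 * 2 + 1
2 = 2 * 1 + 0
GCD(85, 59) = 1

Yes, coprime (GCD = 1)


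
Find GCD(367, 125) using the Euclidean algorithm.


367 = 2 * 125 + 117
125 = 1 * 117 + 8
117 = 14 * 8 + 5
8 = 1 * 5 + 3
5 = 1 * 3 + 2
3 = 1 * 2 + 1
2 = 2 * 1 + 0
GCD = 1


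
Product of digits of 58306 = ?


5 × 8 × 3 × 0 × 6 = 0


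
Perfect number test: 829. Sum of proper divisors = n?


Proper divisors of 829: 1
Sum = 1 = 1

No, 829 is not perfect (1 ≠ 829)


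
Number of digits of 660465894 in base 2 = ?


660465894 in base 2 = 100111010111011110100011100110
Number of digits = 30

30 digits (base 2)


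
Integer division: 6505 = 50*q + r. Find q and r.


6505 = 50 * 130 + 5
Check: 6500 + 5 = 6505

q = 130, r = 5


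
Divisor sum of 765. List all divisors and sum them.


Divisors of 765: 1, 3, 5, 9, 15, 17, 45, 51, 85, 153, 255, 765
Sum = 1 + 3 + 5 + 9 + 15 + 17 + 45 + 51 + 85 + 153 + 255 + 765 = 1404

σ(765) = 1404


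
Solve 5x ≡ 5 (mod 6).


GCD(5, 6) = 1, unique solution
a^(-1) mod 6 = 5
x = 5 * 5 mod 6 = 1

x ≡ 1 (mod 6)


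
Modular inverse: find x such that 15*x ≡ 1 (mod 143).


Use the extended Euclidean algorithm on (143, 15); each row r = 143*s + 15*t:
r=143, s=1, t=0
r=15, s=0, t=1
q=9: r=8, s=1, t=-9   [143*(1) + 15*(-9) = 8]
q=1: r=7, s=-1, t=10   [143*(-1) + 15*(10) = 7]
q=1: r=1, s=2, t=-19   [143*(2) + 15*(-19) = 1]
q=7: r=0, s=-15, t=143   [143*(-15) + 15*(143) = 0]
GCD = 1 with t = -19, so 15*(-19) ≡ 1 (mod 143)
Inverse = -19 mod 143 = 124
Check: 15 * 124 = 1860 ≡ 1 (mod 143)

15^(-1) ≡ 124 (mod 143)


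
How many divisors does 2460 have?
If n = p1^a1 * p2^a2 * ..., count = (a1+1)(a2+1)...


2460 = 2^2 × 3^1 × 5^1 × 41^1
d(2460) = (2+1) × (1+1) × (1+1) × (1+1) = 24

24 divisors


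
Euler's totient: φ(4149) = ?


4149 = 3^2 × 461
Prime factors: 3, 461
φ(4149) = 4149 × (1-1/3) × (1-1/461)
= 4149 × 2/3 × 460/461 = 2760

φ(4149) = 2760


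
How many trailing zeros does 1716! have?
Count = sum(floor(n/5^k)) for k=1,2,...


floor(1716/5) = 343
floor(1716/25) = 68
floor(1716/125) = 13
floor(1716/625) = 2
Total = 426

426 trailing zeros


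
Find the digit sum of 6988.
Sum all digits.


6 + 9 + 8 + 8 = 31


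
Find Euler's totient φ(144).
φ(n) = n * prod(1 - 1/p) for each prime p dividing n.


144 = 2^4 × 3^2
Prime factors: 2, 3
φ(144) = 144 × (1-1/2) × (1-1/3)
= 144 × 1/2 × 2/3 = 48

φ(144) = 48


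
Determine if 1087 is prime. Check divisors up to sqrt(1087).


Check divisors up to sqrt(1087) = 32.9697
No divisors found.
1087 is prime.

Yes, 1087 is prime


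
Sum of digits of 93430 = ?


9 + 3 + 4 + 3 + 0 = 19


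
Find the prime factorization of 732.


732 / 2 = 366
366 / 2 = 183
183 / 3 = 61
61 / 61 = 1
732 = 2^2 × 3 × 61


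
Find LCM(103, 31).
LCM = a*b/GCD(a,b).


GCD(103, 31) = 1
LCM = 103*31/1 = 3193/1 = 3193

LCM = 3193


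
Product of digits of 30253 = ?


3 × 0 × 2 × 5 × 3 = 0


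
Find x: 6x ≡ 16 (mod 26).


GCD(6, 26) = 2 divides 16
Divide: 3x ≡ 8 (mod 13)
x ≡ 7 (mod 13)


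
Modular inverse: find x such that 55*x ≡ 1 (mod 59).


Use the extended Euclidean algorithm on (59, 55); each row r = 59*s + 55*t:
r=59, s=1, t=0
r=55, s=0, t=1
q=1: r=4, s=1, t=-1   [59*(1) + 55*(-1) = 4]
q=13: r=3, s=-13, t=14   [59*(-13) + 55*(14) = 3]
q=1: r=1, s=14, t=-15   [59*(14) + 55*(-15) = 1]
q=3: r=0, s=-55, t=59   [59*(-55) + 55*(59) = 0]
GCD = 1 with t = -15, so 55*(-15) ≡ 1 (mod 59)
Inverse = -15 mod 59 = 44
Check: 55 * 44 = 2420 ≡ 1 (mod 59)

55^(-1) ≡ 44 (mod 59)


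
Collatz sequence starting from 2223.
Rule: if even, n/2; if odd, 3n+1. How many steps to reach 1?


2223 → 6670 → 3335 → 10006 → 5003 → 15010 → 7505 → 22516 → 11258 → 5629 → 16888 → 8444 → 4222 → 2111 → 6334 → 3167 → 9502 → 4751 → 14254 → 7127 → 21382 → 10691 → 32074 → 16037 → 48112 → 24056 → 12028 → 6014 → 3007 → 9022 → 4511 → 13534 → 6767 → 20302 → 10151 → 30454 → 15227 → 45682 → 22841 → 68524 → 34262 → 17131 → 51394 → 25697 → 77092 → 38546 → 19273 → 57820 → 28910 → 14455 → 43366 → 21683 → 65050 → 32525 → 97576 → 48788 → 24394 → 12197 → 36592 → 18296 → 9148 → 4574 → 2287 → 6862 → 3431 → 10294 → 5147 → 15442 → 7721 → 23164 → 11582 → 5791 → 17374 → 8687 → 26062 → 13031 → 39094 → 19547 → 58642 → 29321 → 87964 → 43982 → 21991 → 65974 → 32987 → 98962 → 49481 → 148444 → 74222 → 37111 → 111334 → 55667 → 167002 → 83501 → 250504 → 125252 → 62626 → 31313 → 93940 → 46970 → 23485 → 70456 → 35228 → 17614 → 8807 → 26422 → 13211 → 39634 → 19817 → 59452 → 29726 → 14863 → 44590 → 22295 → 66886 → 33443 → 100330 → 50165 → 150496 → 75248 → 37624 → 18812 → 9406 → 4703 → 14110 → 7055 → 21166 → 10583 → 31750 → 15875 → 47626 → 23813 → 71440 → 35720 → 17860 → 8930 → 4465 → 13396 → 6698 → 3349 → 10048 → 5024 → 2512 → 1256 → 628 → 314 → 157 → 472 → 236 → 118 → 59 → 178 → 89 → 268 → 134 → 67 → 202 → 101 → 304 → 152 → 76 → 38 → 19 → 58 → 29 → 88 → 44 → 22 → 11 → 34 → 17 → 52 → 26 → 13 → 40 → 20 → 10 → 5 → 16 → 8 → 4 → 2 → 1
Total steps = 182

182 steps


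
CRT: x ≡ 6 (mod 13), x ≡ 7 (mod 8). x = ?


M = 13*8 = 104
M1 = M/13 = 8, M2 = M/8 = 13
M1^(-1) mod 13 = 5, M2^(-1) mod 8 = 5
x = 6*8*5 + 7*13*5 = 695
695 mod 104 = 71
Check: 71 mod 13 = 6 ✓, 71 mod 8 = 7 ✓

x ≡ 71 (mod 104)


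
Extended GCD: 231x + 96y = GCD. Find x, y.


Tabular extended Euclidean (each row: r = 231*s + 96*t):
r=231, s=1, t=0
r=96, s=0, t=1
q=2: r=39, s=1, t=-2   [231*(1) + 96*(-2) = 39]
q=2: r=18, s=-2, t=5   [231*(-2) + 96*(5) = 18]
q=2: r=3, s=5, t=-12   [231*(5) + 96*(-12) = 3]
q=6: r=0, s=-32, t=77   [231*(-32) + 96*(77) = 0]
GCD = 3; from the row with r=3: x=5, y=-12
Check: 231*(5) + 96*(-12) = 1155 - 1152 = 3

GCD = 3, x = 5, y = -12


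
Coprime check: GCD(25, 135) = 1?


Euclidean algorithm:
135 = 5 * 25 + 10
25 = 2 * 10 + 5
10 = 2 * 5 + 0
GCD(25, 135) = 5

No, not coprime (GCD = 5)


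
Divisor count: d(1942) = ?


1942 = 2^1 × 971^1
d(1942) = (1+1) × (1+1) = 4

4 divisors


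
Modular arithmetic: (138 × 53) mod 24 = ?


138 × 53 = 7314
7314 mod 24 = 18


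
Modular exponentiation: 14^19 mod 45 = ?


14^1 mod 45 = 14
14^2 mod 45 = 16
14^3 mod 45 = 44
14^4 mod 45 = 31
14^5 mod 45 = 29
14^6 mod 45 = 1
14^7 mod 45 = 14
14^8 mod 45 = 16
14^9 mod 45 = 44
14^10 mod 45 = 31
14^11 mod 45 = 29
14^12 mod 45 = 1
14^13 mod 45 = 14
14^14 mod 45 = 16
14^15 mod 45 = 44
14^16 mod 45 = 31
14^17 mod 45 = 29
14^18 mod 45 = 1
14^19 mod 45 = 14


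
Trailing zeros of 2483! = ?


floor(2483/5) = 496
floor(2483/25) = 99
floor(2483/125) = 19
floor(2483/625) = 3
Total = 617

617 trailing zeros


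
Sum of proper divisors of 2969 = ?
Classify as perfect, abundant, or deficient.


Proper divisors: 1
Sum = 1 = 1
1 < 2969 → deficient

s(2969) = 1 (deficient)


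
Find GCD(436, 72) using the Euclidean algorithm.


436 = 6 * 72 + 4
72 = 18 * 4 + 0
GCD = 4


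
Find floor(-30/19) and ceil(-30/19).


-30/19 = -1.5789
floor = -2
ceil = -1

floor = -2, ceil = -1


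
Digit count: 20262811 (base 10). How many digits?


20262811 has 8 digits in base 10
floor(log10(20262811)) + 1 = floor(7.3067) + 1 = 8

8 digits (base 10)


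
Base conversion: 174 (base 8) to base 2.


174 (base 8) = 124 (decimal)
124 (decimal) = 1111100 (base 2)


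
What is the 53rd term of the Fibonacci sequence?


Sequence: 1, 1, 2, 3, 5, 8, 13, 21, 34, 55, 89, 144, 233, 377, 610, 987, 1597, 2584, 4181, 6765, 10946, 17711, 28657, 46368, 75025, 121393, 196418, 317811, 514229, 832040, 1346269, 2178309, 3524578, 5702887, 9227465, 14930352, 24157817, 39088169, 63245986, 102334155, 165580141, 267914296, 433494437, 701408733, 1134903170, 1836311903, 2971215073, 4807526976, 7778742049, 12586269025, 20365011074, 32951280099, 53316291173
F(53) = 53316291173


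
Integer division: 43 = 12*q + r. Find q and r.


43 = 12 * 3 + 7
Check: 36 + 7 = 43

q = 3, r = 7


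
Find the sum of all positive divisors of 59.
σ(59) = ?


Divisors of 59: 1, 59
Sum = 1 + 59 = 60

σ(59) = 60


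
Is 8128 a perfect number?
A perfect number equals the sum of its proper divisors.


Proper divisors of 8128: 1, 2, 4, 8, 16, 32, 64, 127, 254, 508, 1016, 2032, 4064
Sum = 1 + 2 + 4 + 8 + 16 + 32 + 64 + 127 + 254 + 508 + 1016 + 2032 + 4064 = 8128

Yes, 8128 is perfect (8128 = 8128)


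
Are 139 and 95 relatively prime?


Euclidean algorithm:
139 = 1 * 95 + 44
95 = 2 * 44 + 7
44 = 6 * 7 + 2
7 = 3 * 2 + 1
2 = 2 * 1 + 0
GCD(139, 95) = 1

Yes, coprime (GCD = 1)


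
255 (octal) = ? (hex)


255 (base 8) = 173 (decimal)
173 (decimal) = AD (base 16)


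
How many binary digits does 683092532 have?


683092532 in base 2 = 101000101101110010101000110100
Number of digits = 30

30 digits (base 2)


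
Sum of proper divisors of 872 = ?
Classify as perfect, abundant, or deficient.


Proper divisors: 1, 2, 4, 8, 109, 218, 436
Sum = 1 + 2 + 4 + 8 + 109 + 218 + 436 = 778
778 < 872 → deficient

s(872) = 778 (deficient)


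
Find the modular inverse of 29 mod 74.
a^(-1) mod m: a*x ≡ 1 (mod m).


Use the extended Euclidean algorithm on (74, 29); each row r = 74*s + 29*t:
r=74, s=1, t=0
r=29, s=0, t=1
q=2: r=16, s=1, t=-2   [74*(1) + 29*(-2) = 16]
q=1: r=13, s=-1, t=3   [74*(-1) + 29*(3) = 13]
q=1: r=3, s=2, t=-5   [74*(2) + 29*(-5) = 3]
q=4: r=1, s=-9, t=23   [74*(-9) + 29*(23) = 1]
q=3: r=0, s=29, t=-74   [74*(29) + 29*(-74) = 0]
GCD = 1 with t = 23, so 29*(23) ≡ 1 (mod 74)
Inverse = 23 mod 74 = 23
Check: 29 * 23 = 667 ≡ 1 (mod 74)

29^(-1) ≡ 23 (mod 74)


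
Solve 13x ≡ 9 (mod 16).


GCD(13, 16) = 1, unique solution
a^(-1) mod 16 = 5
x = 5 * 9 mod 16 = 13

x ≡ 13 (mod 16)


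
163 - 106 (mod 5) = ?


163 - 106 = 57
57 mod 5 = 2


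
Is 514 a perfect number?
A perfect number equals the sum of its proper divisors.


Proper divisors of 514: 1, 2, 257
Sum = 1 + 2 + 257 = 260

No, 514 is not perfect (260 ≠ 514)


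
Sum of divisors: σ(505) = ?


Divisors of 505: 1, 5, 101, 505
Sum = 1 + 5 + 101 + 505 = 612

σ(505) = 612


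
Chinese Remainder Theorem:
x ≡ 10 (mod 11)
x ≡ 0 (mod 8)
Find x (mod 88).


M = 11*8 = 88
M1 = M/11 = 8, M2 = M/8 = 11
M1^(-1) mod 11 = 7, M2^(-1) mod 8 = 3
x = 10*8*7 + 0*11*3 = 560
560 mod 88 = 32
Check: 32 mod 11 = 10 ✓, 32 mod 8 = 0 ✓

x ≡ 32 (mod 88)


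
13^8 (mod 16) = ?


13^1 mod 16 = 13
13^2 mod 16 = 9
13^3 mod 16 = 5
13^4 mod 16 = 1
13^5 mod 16 = 13
13^6 mod 16 = 9
13^7 mod 16 = 5
13^8 mod 16 = 1


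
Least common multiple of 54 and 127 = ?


GCD(54, 127) = 1
LCM = 54*127/1 = 6858/1 = 6858

LCM = 6858


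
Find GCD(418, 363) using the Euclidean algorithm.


418 = 1 * 363 + 55
363 = 6 * 55 + 33
55 = 1 * 33 + 22
33 = 1 * 22 + 11
22 = 2 * 11 + 0
GCD = 11


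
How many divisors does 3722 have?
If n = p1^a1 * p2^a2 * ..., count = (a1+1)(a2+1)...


3722 = 2^1 × 1861^1
d(3722) = (1+1) × (1+1) = 4

4 divisors


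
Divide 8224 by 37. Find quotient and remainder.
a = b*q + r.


8224 = 37 * 222 + 10
Check: 8214 + 10 = 8224

q = 222, r = 10


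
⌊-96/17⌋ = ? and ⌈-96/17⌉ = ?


-96/17 = -5.6471
floor = -6
ceil = -5

floor = -6, ceil = -5


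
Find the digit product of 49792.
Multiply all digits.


4 × 9 × 7 × 9 × 2 = 4536


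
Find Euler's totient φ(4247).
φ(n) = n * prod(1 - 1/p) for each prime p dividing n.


4247 = 31 × 137
Prime factors: 31, 137
φ(4247) = 4247 × (1-1/31) × (1-1/137)
= 4247 × 30/31 × 136/137 = 4080

φ(4247) = 4080


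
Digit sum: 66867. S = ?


6 + 6 + 8 + 6 + 7 = 33


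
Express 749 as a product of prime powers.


749 / 7 = 107
107 / 107 = 1
749 = 7 × 107


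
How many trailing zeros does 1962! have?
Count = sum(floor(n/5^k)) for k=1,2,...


floor(1962/5) = 392
floor(1962/25) = 78
floor(1962/125) = 15
floor(1962/625) = 3
Total = 488

488 trailing zeros


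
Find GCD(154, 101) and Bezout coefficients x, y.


Tabular extended Euclidean (each row: r = 154*s + 101*t):
r=154, s=1, t=0
r=101, s=0, t=1
q=1: r=53, s=1, t=-1   [154*(1) + 101*(-1) = 53]
q=1: r=48, s=-1, t=2   [154*(-1) + 101*(2) = 48]
q=1: r=5, s=2, t=-3   [154*(2) + 101*(-3) = 5]
q=9: r=3, s=-19, t=29   [154*(-19) + 101*(29) = 3]
q=1: r=2, s=21, t=-32   [154*(21) + 101*(-32) = 2]
q=1: r=1, s=-40, t=61   [154*(-40) + 101*(61) = 1]
q=2: r=0, s=101, t=-154   [154*(101) + 101*(-154) = 0]
GCD = 1; from the row with r=1: x=-40, y=61
Check: 154*(-40) + 101*(61) = -6160 + 6161 = 1

GCD = 1, x = -40, y = 61


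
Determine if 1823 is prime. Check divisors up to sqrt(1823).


Check divisors up to sqrt(1823) = 42.6966
No divisors found.
1823 is prime.

Yes, 1823 is prime


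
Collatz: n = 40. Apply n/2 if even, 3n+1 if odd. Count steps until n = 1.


40 → 20 → 10 → 5 → 16 → 8 → 4 → 2 → 1
Total steps = 8

8 steps


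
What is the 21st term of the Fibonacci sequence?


Sequence: 1, 1, 2, 3, 5, 8, 13, 21, 34, 55, 89, 144, 233, 377, 610, 987, 1597, 2584, 4181, 6765, 10946
F(21) = 10946


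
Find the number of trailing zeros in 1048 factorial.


floor(1048/5) = 209
floor(1048/25) = 41
floor(1048/125) = 8
floor(1048/625) = 1
Total = 259

259 trailing zeros


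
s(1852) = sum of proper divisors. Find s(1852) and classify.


Proper divisors: 1, 2, 4, 463, 926
Sum = 1 + 2 + 4 + 463 + 926 = 1396
1396 < 1852 → deficient

s(1852) = 1396 (deficient)


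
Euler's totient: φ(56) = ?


56 = 2^3 × 7
Prime factors: 2, 7
φ(56) = 56 × (1-1/2) × (1-1/7)
= 56 × 1/2 × 6/7 = 24

φ(56) = 24


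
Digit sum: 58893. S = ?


5 + 8 + 8 + 9 + 3 = 33


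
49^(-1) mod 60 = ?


Use the extended Euclidean algorithm on (60, 49); each row r = 60*s + 49*t:
r=60, s=1, t=0
r=49, s=0, t=1
q=1: r=11, s=1, t=-1   [60*(1) + 49*(-1) = 11]
q=4: r=5, s=-4, t=5   [60*(-4) + 49*(5) = 5]
q=2: r=1, s=9, t=-11   [60*(9) + 49*(-11) = 1]
q=5: r=0, s=-49, t=60   [60*(-49) + 49*(60) = 0]
GCD = 1 with t = -11, so 49*(-11) ≡ 1 (mod 60)
Inverse = -11 mod 60 = 49
Check: 49 * 49 = 2401 ≡ 1 (mod 60)

49^(-1) ≡ 49 (mod 60)


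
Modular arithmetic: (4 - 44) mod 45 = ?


4 - 44 = -40
-40 mod 45 = 5


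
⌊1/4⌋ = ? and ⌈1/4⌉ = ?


1/4 = 0.2500
floor = 0
ceil = 1

floor = 0, ceil = 1


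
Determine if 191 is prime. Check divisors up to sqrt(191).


Check divisors up to sqrt(191) = 13.8203
No divisors found.
191 is prime.

Yes, 191 is prime


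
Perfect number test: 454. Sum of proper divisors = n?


Proper divisors of 454: 1, 2, 227
Sum = 1 + 2 + 227 = 230

No, 454 is not perfect (230 ≠ 454)


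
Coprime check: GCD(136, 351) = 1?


Euclidean algorithm:
351 = 2 * 136 + 79
136 = 1 * 79 + 57
79 = 1 * 57 + 22
57 = 2 * 22 + 13
22 = 1 * 13 + 9
13 = 1 * 9 + 4
9 = 2 * 4 + 1
4 = 4 * 1 + 0
GCD(136, 351) = 1

Yes, coprime (GCD = 1)


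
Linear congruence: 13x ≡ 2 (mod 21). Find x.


GCD(13, 21) = 1, unique solution
a^(-1) mod 21 = 13
x = 13 * 2 mod 21 = 5

x ≡ 5 (mod 21)


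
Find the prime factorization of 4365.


4365 / 3 = 1455
1455 / 3 = 485
485 / 5 = 97
97 / 97 = 1
4365 = 3^2 × 5 × 97


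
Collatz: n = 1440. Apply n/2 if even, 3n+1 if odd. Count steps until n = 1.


1440 → 720 → 360 → 180 → 90 → 45 → 136 → 68 → 34 → 17 → 52 → 26 → 13 → 40 → 20 → 10 → 5 → 16 → 8 → 4 → 2 → 1
Total steps = 21

21 steps


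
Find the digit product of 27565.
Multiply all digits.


2 × 7 × 5 × 6 × 5 = 2100


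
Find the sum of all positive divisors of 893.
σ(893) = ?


Divisors of 893: 1, 19, 47, 893
Sum = 1 + 19 + 47 + 893 = 960

σ(893) = 960


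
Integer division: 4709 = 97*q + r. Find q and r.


4709 = 97 * 48 + 53
Check: 4656 + 53 = 4709

q = 48, r = 53


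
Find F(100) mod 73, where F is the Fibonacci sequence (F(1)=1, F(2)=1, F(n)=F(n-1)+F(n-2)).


F(k) mod 73 for k=1..100:
1, 1, 2, 3, 5, 8, 13, 21, 34, 55, 16, 71, 14, 12, 26, 38, 64, 29, 20, 49, 69, 45, 41, 13, 54, 67, 48, 42, 17, 59, 3, 62, 65, 54, 46, 27, 0, 27, 27, 54, 8, 62, 70, 59, 56, 42, 25, 67, 19, 13, 32, 45, 4, 49, 53, 29, 9, 38, 47, 12, 59, 71, 57, 55, 39, 21, 60, 8, 68, 3, 71, 1, 72, 0, 72, 72, 71, 70, 68, 65, 60, 52, 39, 18, 57, 2, 59, 61, 47, 35, 9, 44, 53, 24, 4, 28, 32, 60, 19, 6
F(100) mod 73 = 6


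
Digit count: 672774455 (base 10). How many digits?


672774455 has 9 digits in base 10
floor(log10(672774455)) + 1 = floor(8.8279) + 1 = 9

9 digits (base 10)


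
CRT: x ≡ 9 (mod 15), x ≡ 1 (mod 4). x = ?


M = 15*4 = 60
M1 = M/15 = 4, M2 = M/4 = 15
M1^(-1) mod 15 = 4, M2^(-1) mod 4 = 3
x = 9*4*4 + 1*15*3 = 189
189 mod 60 = 9
Check: 9 mod 15 = 9 ✓, 9 mod 4 = 1 ✓

x ≡ 9 (mod 60)


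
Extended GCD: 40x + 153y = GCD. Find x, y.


Tabular extended Euclidean (each row: r = 40*s + 153*t):
r=40, s=1, t=0
r=153, s=0, t=1
q=0: r=40, s=1, t=0   [40*(1) + 153*(0) = 40]
q=3: r=33, s=-3, t=1   [40*(-3) + 153*(1) = 33]
q=1: r=7, s=4, t=-1   [40*(4) + 153*(-1) = 7]
q=4: r=5, s=-19, t=5   [40*(-19) + 153*(5) = 5]
q=1: r=2, s=23, t=-6   [40*(23) + 153*(-6) = 2]
q=2: r=1, s=-65, t=17   [40*(-65) + 153*(17) = 1]
q=2: r=0, s=153, t=-40   [40*(153) + 153*(-40) = 0]
GCD = 1; from the row with r=1: x=-65, y=17
Check: 40*(-65) + 153*(17) = -2600 + 2601 = 1

GCD = 1, x = -65, y = 17


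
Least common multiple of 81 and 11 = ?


GCD(81, 11) = 1
LCM = 81*11/1 = 891/1 = 891

LCM = 891


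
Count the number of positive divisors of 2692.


2692 = 2^2 × 673^1
d(2692) = (2+1) × (1+1) = 6

6 divisors


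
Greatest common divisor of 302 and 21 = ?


302 = 14 * 21 + 8
21 = 2 * 8 + 5
8 = 1 * 5 + 3
5 = 1 * 3 + 2
3 = 1 * 2 + 1
2 = 2 * 1 + 0
GCD = 1


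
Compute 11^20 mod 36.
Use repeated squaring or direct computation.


11^1 mod 36 = 11
11^2 mod 36 = 13
11^3 mod 36 = 35
11^4 mod 36 = 25
11^5 mod 36 = 23
11^6 mod 36 = 1
11^7 mod 36 = 11
11^8 mod 36 = 13
11^9 mod 36 = 35
11^10 mod 36 = 25
11^11 mod 36 = 23
11^12 mod 36 = 1
11^13 mod 36 = 11
11^14 mod 36 = 13
11^15 mod 36 = 35
11^16 mod 36 = 25
11^17 mod 36 = 23
11^18 mod 36 = 1
11^19 mod 36 = 11
11^20 mod 36 = 13


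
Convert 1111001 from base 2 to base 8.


1111001 (base 2) = 121 (decimal)
121 (decimal) = 171 (base 8)


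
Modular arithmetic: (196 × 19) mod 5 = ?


196 × 19 = 3724
3724 mod 5 = 4


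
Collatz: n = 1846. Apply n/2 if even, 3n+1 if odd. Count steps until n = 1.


1846 → 923 → 2770 → 1385 → 4156 → 2078 → 1039 → 3118 → 1559 → 4678 → 2339 → 7018 → 3509 → 10528 → 5264 → 2632 → 1316 → 658 → 329 → 988 → 494 → 247 → 742 → 371 → 1114 → 557 → 1672 → 836 → 418 → 209 → 628 → 314 → 157 → 472 → 236 → 118 → 59 → 178 → 89 → 268 → 134 → 67 → 202 → 101 → 304 → 152 → 76 → 38 → 19 → 58 → 29 → 88 → 44 → 22 → 11 → 34 → 17 → 52 → 26 → 13 → 40 → 20 → 10 → 5 → 16 → 8 → 4 → 2 → 1
Total steps = 68

68 steps


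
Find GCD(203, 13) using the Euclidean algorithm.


203 = 15 * 13 + 8
13 = 1 * 8 + 5
8 = 1 * 5 + 3
5 = 1 * 3 + 2
3 = 1 * 2 + 1
2 = 2 * 1 + 0
GCD = 1


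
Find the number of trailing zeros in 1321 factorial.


floor(1321/5) = 264
floor(1321/25) = 52
floor(1321/125) = 10
floor(1321/625) = 2
Total = 328

328 trailing zeros


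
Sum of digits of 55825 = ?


5 + 5 + 8 + 2 + 5 = 25


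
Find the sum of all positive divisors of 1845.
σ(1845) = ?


Divisors of 1845: 1, 3, 5, 9, 15, 41, 45, 123, 205, 369, 615, 1845
Sum = 1 + 3 + 5 + 9 + 15 + 41 + 45 + 123 + 205 + 369 + 615 + 1845 = 3276

σ(1845) = 3276


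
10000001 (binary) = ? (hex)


10000001 (base 2) = 129 (decimal)
129 (decimal) = 81 (base 16)


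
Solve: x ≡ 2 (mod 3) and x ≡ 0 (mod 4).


M = 3*4 = 12
M1 = M/3 = 4, M2 = M/4 = 3
M1^(-1) mod 3 = 1, M2^(-1) mod 4 = 3
x = 2*4*1 + 0*3*3 = 8
8 mod 12 = 8
Check: 8 mod 3 = 2 ✓, 8 mod 4 = 0 ✓

x ≡ 8 (mod 12)


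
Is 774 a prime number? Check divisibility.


774 / 2 = 387 (exact division)
774 is NOT prime.

No, 774 is not prime


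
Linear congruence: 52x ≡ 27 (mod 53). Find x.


GCD(52, 53) = 1, unique solution
a^(-1) mod 53 = 52
x = 52 * 27 mod 53 = 26

x ≡ 26 (mod 53)


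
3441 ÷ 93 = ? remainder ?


3441 = 93 * 37 + 0
Check: 3441 + 0 = 3441

q = 37, r = 0


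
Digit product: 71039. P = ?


7 × 1 × 0 × 3 × 9 = 0


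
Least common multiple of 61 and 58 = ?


GCD(61, 58) = 1
LCM = 61*58/1 = 3538/1 = 3538

LCM = 3538


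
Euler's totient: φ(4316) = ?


4316 = 2^2 × 13 × 83
Prime factors: 2, 13, 83
φ(4316) = 4316 × (1-1/2) × (1-1/13) × (1-1/83)
= 4316 × 1/2 × 12/13 × 82/83 = 1968

φ(4316) = 1968


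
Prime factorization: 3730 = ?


3730 / 2 = 1865
1865 / 5 = 373
373 / 373 = 1
3730 = 2 × 5 × 373


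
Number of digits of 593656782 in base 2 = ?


593656782 in base 2 = 100011011000100111101111001110
Number of digits = 30

30 digits (base 2)


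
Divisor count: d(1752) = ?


1752 = 2^3 × 3^1 × 73^1
d(1752) = (3+1) × (1+1) × (1+1) = 16

16 divisors


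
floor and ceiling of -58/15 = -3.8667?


-58/15 = -3.8667
floor = -4
ceil = -3

floor = -4, ceil = -3


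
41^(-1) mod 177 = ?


Use the extended Euclidean algorithm on (177, 41); each row r = 177*s + 41*t:
r=177, s=1, t=0
r=41, s=0, t=1
q=4: r=13, s=1, t=-4   [177*(1) + 41*(-4) = 13]
q=3: r=2, s=-3, t=13   [177*(-3) + 41*(13) = 2]
q=6: r=1, s=19, t=-82   [177*(19) + 41*(-82) = 1]
q=2: r=0, s=-41, t=177   [177*(-41) + 41*(177) = 0]
GCD = 1 with t = -82, so 41*(-82) ≡ 1 (mod 177)
Inverse = -82 mod 177 = 95
Check: 41 * 95 = 3895 ≡ 1 (mod 177)

41^(-1) ≡ 95 (mod 177)


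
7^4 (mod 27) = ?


7^1 mod 27 = 7
7^2 mod 27 = 22
7^3 mod 27 = 19
7^4 mod 27 = 25


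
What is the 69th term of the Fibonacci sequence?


Sequence: 1, 1, 2, 3, 5, 8, 13, 21, 34, 55, 89, 144, 233, 377, 610, 987, 1597, 2584, 4181, 6765, 10946, 17711, 28657, 46368, 75025, 121393, 196418, 317811, 514229, 832040, 1346269, 2178309, 3524578, 5702887, 9227465, 14930352, 24157817, 39088169, 63245986, 102334155, 165580141, 267914296, 433494437, 701408733, 1134903170, 1836311903, 2971215073, 4807526976, 7778742049, 12586269025, 20365011074, 32951280099, 53316291173, 86267571272, 139583862445, 225851433717, 365435296162, 591286729879, 956722026041, 1548008755920, 2504730781961, 4052739537881, 6557470319842, 10610209857723, 17167680177565, 27777890035288, 44945570212853, 72723460248141, 117669030460994
F(69) = 117669030460994


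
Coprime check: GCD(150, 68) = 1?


Euclidean algorithm:
150 = 2 * 68 + 14
68 = 4 * 14 + 12
14 = 1 * 12 + 2
12 = 6 * 2 + 0
GCD(150, 68) = 2

No, not coprime (GCD = 2)


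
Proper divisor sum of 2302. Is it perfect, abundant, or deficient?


Proper divisors: 1, 2, 1151
Sum = 1 + 2 + 1151 = 1154
1154 < 2302 → deficient

s(2302) = 1154 (deficient)


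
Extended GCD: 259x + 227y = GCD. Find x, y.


Tabular extended Euclidean (each row: r = 259*s + 227*t):
r=259, s=1, t=0
r=227, s=0, t=1
q=1: r=32, s=1, t=-1   [259*(1) + 227*(-1) = 32]
q=7: r=3, s=-7, t=8   [259*(-7) + 227*(8) = 3]
q=10: r=2, s=71, t=-81   [259*(71) + 227*(-81) = 2]
q=1: r=1, s=-78, t=89   [259*(-78) + 227*(89) = 1]
q=2: r=0, s=227, t=-259   [259*(227) + 227*(-259) = 0]
GCD = 1; from the row with r=1: x=-78, y=89
Check: 259*(-78) + 227*(89) = -20202 + 20203 = 1

GCD = 1, x = -78, y = 89
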